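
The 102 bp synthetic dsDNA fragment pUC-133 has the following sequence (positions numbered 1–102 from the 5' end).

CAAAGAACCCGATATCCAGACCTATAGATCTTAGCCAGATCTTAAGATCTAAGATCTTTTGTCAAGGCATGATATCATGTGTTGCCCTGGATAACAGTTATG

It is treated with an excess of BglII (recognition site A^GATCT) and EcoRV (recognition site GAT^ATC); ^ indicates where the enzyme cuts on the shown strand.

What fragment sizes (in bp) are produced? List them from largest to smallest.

29, 21, 13, 13, 11, 8, 7 bp

BglII sites (AGATCT) start at positions 26, 37, 45, 52.
BglII cuts after the first base of each site, so after positions 26, 37, 45, 52.
EcoRV sites (GATATC) start at positions 11, 71.
EcoRV cuts after base 3 of each site, so after positions 13, 73.
Combined cut positions: 13, 26, 37, 45, 52, 73.
Linear molecule, 6 cuts → 7 fragments:
  1–13 → 13 bp
  14–26 → 13 bp
  27–37 → 11 bp
  38–45 → 8 bp
  46–52 → 7 bp
  53–73 → 21 bp
  74–102 → 29 bp
Sorted largest to smallest: 29, 21, 13, 13, 11, 8, 7 bp.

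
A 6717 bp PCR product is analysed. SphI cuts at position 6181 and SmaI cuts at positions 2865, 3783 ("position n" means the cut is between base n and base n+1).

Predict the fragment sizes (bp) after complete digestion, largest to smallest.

Combined cut positions (sorted): 2865, 3783, 6181.
Linear molecule, 3 cuts → 4 fragments:
  2865 − 0 = 2865 bp
  3783 − 2865 = 918 bp
  6181 − 3783 = 2398 bp
  6717 − 6181 = 536 bp
Sorted largest to smallest: 2865, 2398, 918, 536 bp.

2865, 2398, 918, 536 bp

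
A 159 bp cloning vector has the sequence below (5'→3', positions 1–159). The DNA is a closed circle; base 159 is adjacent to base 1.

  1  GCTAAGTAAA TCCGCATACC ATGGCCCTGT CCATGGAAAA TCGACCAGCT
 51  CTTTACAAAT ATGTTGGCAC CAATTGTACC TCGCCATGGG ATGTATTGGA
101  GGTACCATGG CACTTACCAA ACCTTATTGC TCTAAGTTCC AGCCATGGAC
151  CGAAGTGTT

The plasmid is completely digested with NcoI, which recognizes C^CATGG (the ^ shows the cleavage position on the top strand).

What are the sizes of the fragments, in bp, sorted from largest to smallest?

53, 38, 35, 21, 12 bp

NcoI sites (CCATGG) start at positions 19, 31, 84, 105, 143.
NcoI cuts after the first base of each site, so after positions 19, 31, 84, 105, 143.
Circular molecule, 5 cuts → 5 fragments:
  20–31 → 12 bp
  32–84 → 53 bp
  85–105 → 21 bp
  106–143 → 38 bp
  144–159 then 1–19 → 16 + 19 = 35 bp
Sorted largest to smallest: 53, 38, 35, 21, 12 bp.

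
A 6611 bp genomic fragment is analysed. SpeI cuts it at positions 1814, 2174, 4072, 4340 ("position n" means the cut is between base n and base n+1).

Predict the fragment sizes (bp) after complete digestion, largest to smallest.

Linear molecule, 4 cuts → 5 fragments:
  1814 − 0 = 1814 bp
  2174 − 1814 = 360 bp
  4072 − 2174 = 1898 bp
  4340 − 4072 = 268 bp
  6611 − 4340 = 2271 bp
Sorted largest to smallest: 2271, 1898, 1814, 360, 268 bp.

2271, 1898, 1814, 360, 268 bp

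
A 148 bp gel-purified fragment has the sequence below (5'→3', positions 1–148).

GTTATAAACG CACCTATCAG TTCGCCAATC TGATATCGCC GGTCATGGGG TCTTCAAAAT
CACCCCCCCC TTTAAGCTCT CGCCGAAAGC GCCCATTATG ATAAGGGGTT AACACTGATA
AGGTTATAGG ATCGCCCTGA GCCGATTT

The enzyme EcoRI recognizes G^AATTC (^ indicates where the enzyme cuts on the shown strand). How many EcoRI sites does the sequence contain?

0

No occurrence of GAATTC is present in the sequence.
EcoRI does not cut: 0 sites.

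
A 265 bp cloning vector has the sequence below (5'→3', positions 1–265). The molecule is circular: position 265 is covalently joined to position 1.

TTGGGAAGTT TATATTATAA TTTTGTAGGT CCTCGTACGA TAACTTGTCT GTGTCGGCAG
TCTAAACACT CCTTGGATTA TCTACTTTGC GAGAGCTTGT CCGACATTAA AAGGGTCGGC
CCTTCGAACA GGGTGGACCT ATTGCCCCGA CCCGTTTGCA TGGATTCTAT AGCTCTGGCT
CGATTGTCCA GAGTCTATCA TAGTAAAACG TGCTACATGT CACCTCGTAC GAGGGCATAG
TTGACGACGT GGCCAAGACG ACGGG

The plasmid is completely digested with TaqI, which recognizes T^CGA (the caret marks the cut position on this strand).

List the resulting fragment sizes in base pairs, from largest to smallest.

TaqI sites (TCGA) start at positions 124, 180.
TaqI cuts after the first base of each site, so after positions 124, 180.
Circular molecule, 2 cuts → 2 fragments:
  125–180 → 56 bp
  181–265 then 1–124 → 85 + 124 = 209 bp
Sorted largest to smallest: 209, 56 bp.

209, 56 bp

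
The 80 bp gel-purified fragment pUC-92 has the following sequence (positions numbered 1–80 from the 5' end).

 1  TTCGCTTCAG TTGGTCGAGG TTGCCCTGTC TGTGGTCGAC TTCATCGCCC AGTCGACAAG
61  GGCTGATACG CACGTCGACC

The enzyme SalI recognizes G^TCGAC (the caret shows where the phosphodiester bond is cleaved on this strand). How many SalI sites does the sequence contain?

GTCGAC occurs starting at positions 35, 52, 74.
SalI cuts at 3 sites.

3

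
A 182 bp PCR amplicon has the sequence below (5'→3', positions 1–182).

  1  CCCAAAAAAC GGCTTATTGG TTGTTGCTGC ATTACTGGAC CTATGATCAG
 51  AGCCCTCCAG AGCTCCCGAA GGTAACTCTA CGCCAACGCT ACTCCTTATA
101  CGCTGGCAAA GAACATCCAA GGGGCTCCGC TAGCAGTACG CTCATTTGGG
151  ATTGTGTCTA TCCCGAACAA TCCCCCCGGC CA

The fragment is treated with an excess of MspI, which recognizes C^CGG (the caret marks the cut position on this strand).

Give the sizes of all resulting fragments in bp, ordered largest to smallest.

176, 6 bp

The MspI site (CCGG) starts at position 176.
MspI cuts after the first base of each site, so after position 176.
Linear molecule, 1 cut → 2 fragments:
  1–176 → 176 bp
  177–182 → 6 bp
Sorted largest to smallest: 176, 6 bp.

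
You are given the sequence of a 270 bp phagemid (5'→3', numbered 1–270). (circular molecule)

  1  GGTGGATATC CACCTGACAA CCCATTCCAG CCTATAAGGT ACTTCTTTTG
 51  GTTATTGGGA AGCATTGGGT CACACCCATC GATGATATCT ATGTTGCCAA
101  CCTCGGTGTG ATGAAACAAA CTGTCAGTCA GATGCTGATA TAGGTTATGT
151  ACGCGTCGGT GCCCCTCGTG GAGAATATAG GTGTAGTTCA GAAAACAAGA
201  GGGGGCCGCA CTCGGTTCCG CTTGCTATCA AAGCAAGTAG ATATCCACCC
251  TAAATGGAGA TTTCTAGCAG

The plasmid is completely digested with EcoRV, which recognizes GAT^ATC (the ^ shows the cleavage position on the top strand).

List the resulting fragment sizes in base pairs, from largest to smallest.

156, 79, 35 bp

EcoRV sites (GATATC) start at positions 5, 84, 240.
EcoRV cuts after base 3 of each site, so after positions 7, 86, 242.
Circular molecule, 3 cuts → 3 fragments:
  8–86 → 79 bp
  87–242 → 156 bp
  243–270 then 1–7 → 28 + 7 = 35 bp
Sorted largest to smallest: 156, 79, 35 bp.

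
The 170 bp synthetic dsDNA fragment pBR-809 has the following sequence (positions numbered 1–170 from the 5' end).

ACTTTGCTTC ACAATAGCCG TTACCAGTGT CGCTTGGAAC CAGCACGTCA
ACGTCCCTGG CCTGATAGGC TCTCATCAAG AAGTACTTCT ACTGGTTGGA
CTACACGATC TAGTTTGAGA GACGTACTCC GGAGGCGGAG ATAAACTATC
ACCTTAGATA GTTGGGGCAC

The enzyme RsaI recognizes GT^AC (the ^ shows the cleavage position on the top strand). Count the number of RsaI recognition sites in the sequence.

2

GTAC occurs starting at positions 83, 124.
RsaI cuts at 2 sites.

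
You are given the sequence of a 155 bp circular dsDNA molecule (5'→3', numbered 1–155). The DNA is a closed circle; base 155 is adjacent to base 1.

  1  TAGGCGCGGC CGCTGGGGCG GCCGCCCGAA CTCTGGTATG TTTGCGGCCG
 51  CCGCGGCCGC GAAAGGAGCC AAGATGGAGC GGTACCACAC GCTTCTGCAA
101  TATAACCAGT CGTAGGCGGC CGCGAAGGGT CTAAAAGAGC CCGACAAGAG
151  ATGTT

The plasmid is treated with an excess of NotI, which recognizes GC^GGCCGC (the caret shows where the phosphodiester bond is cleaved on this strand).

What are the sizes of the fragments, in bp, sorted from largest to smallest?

63, 45, 26, 12, 9 bp

NotI sites (GCGGCCGC) start at positions 6, 18, 44, 53, 116.
NotI cuts after base 2 of each site, so after positions 7, 19, 45, 54, 117.
Circular molecule, 5 cuts → 5 fragments:
  8–19 → 12 bp
  20–45 → 26 bp
  46–54 → 9 bp
  55–117 → 63 bp
  118–155 then 1–7 → 38 + 7 = 45 bp
Sorted largest to smallest: 63, 45, 26, 12, 9 bp.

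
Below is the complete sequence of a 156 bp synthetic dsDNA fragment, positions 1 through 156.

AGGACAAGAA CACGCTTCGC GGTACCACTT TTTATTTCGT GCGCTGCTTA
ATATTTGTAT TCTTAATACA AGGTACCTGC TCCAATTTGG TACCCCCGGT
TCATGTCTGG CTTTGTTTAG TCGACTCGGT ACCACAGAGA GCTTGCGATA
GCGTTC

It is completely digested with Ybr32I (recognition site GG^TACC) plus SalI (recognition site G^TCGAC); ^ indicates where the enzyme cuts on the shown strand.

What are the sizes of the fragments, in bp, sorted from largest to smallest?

51, 30, 27, 22, 17, 9 bp

Ybr32I sites (GGTACC) start at positions 21, 72, 89, 128.
Ybr32I cuts after base 2 of each site, so after positions 22, 73, 90, 129.
The SalI site (GTCGAC) starts at position 120.
SalI cuts after the first base of each site, so after position 120.
Combined cut positions: 22, 73, 90, 120, 129.
Linear molecule, 5 cuts → 6 fragments:
  1–22 → 22 bp
  23–73 → 51 bp
  74–90 → 17 bp
  91–120 → 30 bp
  121–129 → 9 bp
  130–156 → 27 bp
Sorted largest to smallest: 51, 30, 27, 22, 17, 9 bp.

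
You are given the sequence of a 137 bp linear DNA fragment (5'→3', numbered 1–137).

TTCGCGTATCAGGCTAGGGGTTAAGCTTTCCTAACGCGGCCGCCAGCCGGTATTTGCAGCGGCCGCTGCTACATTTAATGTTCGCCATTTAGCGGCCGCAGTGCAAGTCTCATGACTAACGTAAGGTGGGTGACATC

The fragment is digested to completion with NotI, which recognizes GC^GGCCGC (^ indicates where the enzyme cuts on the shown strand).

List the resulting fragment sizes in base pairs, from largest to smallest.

NotI sites (GCGGCCGC) start at positions 36, 59, 92.
NotI cuts after base 2 of each site, so after positions 37, 60, 93.
Linear molecule, 3 cuts → 4 fragments:
  1–37 → 37 bp
  38–60 → 23 bp
  61–93 → 33 bp
  94–137 → 44 bp
Sorted largest to smallest: 44, 37, 33, 23 bp.

44, 37, 33, 23 bp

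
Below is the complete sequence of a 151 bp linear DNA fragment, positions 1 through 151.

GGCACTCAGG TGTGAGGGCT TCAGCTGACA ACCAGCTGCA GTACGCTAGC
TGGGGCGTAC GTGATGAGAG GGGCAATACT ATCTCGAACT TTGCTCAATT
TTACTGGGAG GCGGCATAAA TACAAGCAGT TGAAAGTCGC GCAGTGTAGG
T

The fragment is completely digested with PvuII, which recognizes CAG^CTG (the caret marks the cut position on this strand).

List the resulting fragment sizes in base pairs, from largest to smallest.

PvuII sites (CAGCTG) start at positions 22, 33.
PvuII cuts after base 3 of each site, so after positions 24, 35.
Linear molecule, 2 cuts → 3 fragments:
  1–24 → 24 bp
  25–35 → 11 bp
  36–151 → 116 bp
Sorted largest to smallest: 116, 24, 11 bp.

116, 24, 11 bp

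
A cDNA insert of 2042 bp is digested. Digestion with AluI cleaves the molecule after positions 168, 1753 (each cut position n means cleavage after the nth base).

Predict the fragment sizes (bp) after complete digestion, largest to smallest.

Linear molecule, 2 cuts → 3 fragments:
  168 − 0 = 168 bp
  1753 − 168 = 1585 bp
  2042 − 1753 = 289 bp
Sorted largest to smallest: 1585, 289, 168 bp.

1585, 289, 168 bp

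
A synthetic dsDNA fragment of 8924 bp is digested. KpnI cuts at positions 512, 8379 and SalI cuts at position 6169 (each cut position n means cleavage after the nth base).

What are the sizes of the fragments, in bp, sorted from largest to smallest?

5657, 2210, 545, 512 bp

Combined cut positions (sorted): 512, 6169, 8379.
Linear molecule, 3 cuts → 4 fragments:
  512 − 0 = 512 bp
  6169 − 512 = 5657 bp
  8379 − 6169 = 2210 bp
  8924 − 8379 = 545 bp
Sorted largest to smallest: 5657, 2210, 545, 512 bp.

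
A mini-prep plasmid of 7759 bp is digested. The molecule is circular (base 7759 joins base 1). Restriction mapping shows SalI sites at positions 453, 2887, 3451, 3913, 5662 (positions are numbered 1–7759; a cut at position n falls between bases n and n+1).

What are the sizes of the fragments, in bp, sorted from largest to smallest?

2550, 2434, 1749, 564, 462 bp

Circular molecule, 5 cuts → 5 fragments:
  2887 − 453 = 2434 bp
  3451 − 2887 = 564 bp
  3913 − 3451 = 462 bp
  5662 − 3913 = 1749 bp
  wrap: 7759 − 5662 + 453 = 2550 bp
Sorted largest to smallest: 2550, 2434, 1749, 564, 462 bp.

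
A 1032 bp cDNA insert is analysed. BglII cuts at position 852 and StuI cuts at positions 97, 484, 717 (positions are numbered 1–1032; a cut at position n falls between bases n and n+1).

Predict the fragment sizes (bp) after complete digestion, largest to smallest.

Combined cut positions (sorted): 97, 484, 717, 852.
Linear molecule, 4 cuts → 5 fragments:
  97 − 0 = 97 bp
  484 − 97 = 387 bp
  717 − 484 = 233 bp
  852 − 717 = 135 bp
  1032 − 852 = 180 bp
Sorted largest to smallest: 387, 233, 180, 135, 97 bp.

387, 233, 180, 135, 97 bp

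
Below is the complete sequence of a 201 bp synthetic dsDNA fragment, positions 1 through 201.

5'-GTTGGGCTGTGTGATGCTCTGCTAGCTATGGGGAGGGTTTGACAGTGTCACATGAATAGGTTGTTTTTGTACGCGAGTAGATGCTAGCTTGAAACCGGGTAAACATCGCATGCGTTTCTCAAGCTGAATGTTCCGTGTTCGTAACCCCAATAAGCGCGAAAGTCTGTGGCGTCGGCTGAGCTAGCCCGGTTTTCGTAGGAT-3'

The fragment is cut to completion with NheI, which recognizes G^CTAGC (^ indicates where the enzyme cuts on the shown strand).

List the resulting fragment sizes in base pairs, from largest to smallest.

97, 62, 21, 21 bp

NheI sites (GCTAGC) start at positions 21, 83, 180.
NheI cuts after the first base of each site, so after positions 21, 83, 180.
Linear molecule, 3 cuts → 4 fragments:
  1–21 → 21 bp
  22–83 → 62 bp
  84–180 → 97 bp
  181–201 → 21 bp
Sorted largest to smallest: 97, 62, 21, 21 bp.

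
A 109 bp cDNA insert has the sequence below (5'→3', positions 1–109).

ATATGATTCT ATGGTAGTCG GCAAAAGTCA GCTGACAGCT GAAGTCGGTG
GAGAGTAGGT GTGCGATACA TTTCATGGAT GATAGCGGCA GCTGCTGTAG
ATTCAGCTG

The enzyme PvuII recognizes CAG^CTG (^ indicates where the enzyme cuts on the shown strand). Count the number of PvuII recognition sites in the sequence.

4

CAGCTG occurs starting at positions 29, 36, 89, 104.
PvuII cuts at 4 sites.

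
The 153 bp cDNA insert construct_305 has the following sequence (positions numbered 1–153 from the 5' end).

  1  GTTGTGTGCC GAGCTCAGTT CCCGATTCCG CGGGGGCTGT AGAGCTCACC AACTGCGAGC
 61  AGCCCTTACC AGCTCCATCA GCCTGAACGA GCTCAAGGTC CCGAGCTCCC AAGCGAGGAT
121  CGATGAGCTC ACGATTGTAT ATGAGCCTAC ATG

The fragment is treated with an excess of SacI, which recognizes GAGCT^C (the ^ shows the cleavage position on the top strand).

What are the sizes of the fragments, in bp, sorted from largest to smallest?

47, 31, 24, 22, 15, 14 bp

SacI sites (GAGCTC) start at positions 11, 42, 89, 103, 125.
SacI cuts after base 5 of each site (before the last base), so after positions 15, 46, 93, 107, 129.
Linear molecule, 5 cuts → 6 fragments:
  1–15 → 15 bp
  16–46 → 31 bp
  47–93 → 47 bp
  94–107 → 14 bp
  108–129 → 22 bp
  130–153 → 24 bp
Sorted largest to smallest: 47, 31, 24, 22, 15, 14 bp.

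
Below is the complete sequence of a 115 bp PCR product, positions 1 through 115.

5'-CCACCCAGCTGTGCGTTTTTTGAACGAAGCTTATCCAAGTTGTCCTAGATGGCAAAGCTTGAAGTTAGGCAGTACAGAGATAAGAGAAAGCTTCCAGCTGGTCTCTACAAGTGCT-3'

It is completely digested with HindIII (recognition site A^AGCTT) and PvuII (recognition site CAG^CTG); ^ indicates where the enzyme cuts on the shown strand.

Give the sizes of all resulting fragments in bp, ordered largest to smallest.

HindIII sites (AAGCTT) start at positions 27, 55, 88.
HindIII cuts after the first base of each site, so after positions 27, 55, 88.
PvuII sites (CAGCTG) start at positions 6, 95.
PvuII cuts after base 3 of each site, so after positions 8, 97.
Combined cut positions: 8, 27, 55, 88, 97.
Linear molecule, 5 cuts → 6 fragments:
  1–8 → 8 bp
  9–27 → 19 bp
  28–55 → 28 bp
  56–88 → 33 bp
  89–97 → 9 bp
  98–115 → 18 bp
Sorted largest to smallest: 33, 28, 19, 18, 9, 8 bp.

33, 28, 19, 18, 9, 8 bp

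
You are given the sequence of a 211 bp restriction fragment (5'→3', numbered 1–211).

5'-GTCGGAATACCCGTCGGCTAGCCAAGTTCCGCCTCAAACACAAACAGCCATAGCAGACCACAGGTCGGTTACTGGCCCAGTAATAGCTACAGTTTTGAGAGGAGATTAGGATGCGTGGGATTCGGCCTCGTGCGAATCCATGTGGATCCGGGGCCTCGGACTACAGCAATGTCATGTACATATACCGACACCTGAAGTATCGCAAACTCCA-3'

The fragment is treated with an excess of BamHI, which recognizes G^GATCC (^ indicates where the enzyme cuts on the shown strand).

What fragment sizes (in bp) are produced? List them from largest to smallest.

The BamHI site (GGATCC) starts at position 144.
BamHI cuts after the first base of each site, so after position 144.
Linear molecule, 1 cut → 2 fragments:
  1–144 → 144 bp
  145–211 → 67 bp
Sorted largest to smallest: 144, 67 bp.

144, 67 bp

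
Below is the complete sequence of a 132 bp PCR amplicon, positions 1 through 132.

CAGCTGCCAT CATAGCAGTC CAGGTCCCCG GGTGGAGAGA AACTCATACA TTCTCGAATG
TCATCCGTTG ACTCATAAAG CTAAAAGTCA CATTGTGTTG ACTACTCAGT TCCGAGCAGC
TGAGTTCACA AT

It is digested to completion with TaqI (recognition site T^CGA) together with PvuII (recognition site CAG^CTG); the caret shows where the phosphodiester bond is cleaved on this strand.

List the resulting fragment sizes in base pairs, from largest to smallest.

65, 51, 13, 3 bp

The TaqI site (TCGA) starts at position 54.
TaqI cuts after the first base of each site, so after position 54.
PvuII sites (CAGCTG) start at positions 1, 117.
PvuII cuts after base 3 of each site, so after positions 3, 119.
Combined cut positions: 3, 54, 119.
Linear molecule, 3 cuts → 4 fragments:
  1–3 → 3 bp
  4–54 → 51 bp
  55–119 → 65 bp
  120–132 → 13 bp
Sorted largest to smallest: 65, 51, 13, 3 bp.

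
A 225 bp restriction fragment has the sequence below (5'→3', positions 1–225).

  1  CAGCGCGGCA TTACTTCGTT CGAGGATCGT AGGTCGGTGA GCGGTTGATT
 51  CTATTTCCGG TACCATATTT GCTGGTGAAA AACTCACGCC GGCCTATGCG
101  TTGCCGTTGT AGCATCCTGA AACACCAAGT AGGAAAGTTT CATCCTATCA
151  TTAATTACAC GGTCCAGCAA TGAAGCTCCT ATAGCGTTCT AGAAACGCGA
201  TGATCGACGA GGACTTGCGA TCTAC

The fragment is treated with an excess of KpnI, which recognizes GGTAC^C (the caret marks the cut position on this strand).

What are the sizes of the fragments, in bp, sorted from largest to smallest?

The KpnI site (GGTACC) starts at position 59.
KpnI cuts after base 5 of each site (before the last base), so after position 63.
Linear molecule, 1 cut → 2 fragments:
  1–63 → 63 bp
  64–225 → 162 bp
Sorted largest to smallest: 162, 63 bp.

162, 63 bp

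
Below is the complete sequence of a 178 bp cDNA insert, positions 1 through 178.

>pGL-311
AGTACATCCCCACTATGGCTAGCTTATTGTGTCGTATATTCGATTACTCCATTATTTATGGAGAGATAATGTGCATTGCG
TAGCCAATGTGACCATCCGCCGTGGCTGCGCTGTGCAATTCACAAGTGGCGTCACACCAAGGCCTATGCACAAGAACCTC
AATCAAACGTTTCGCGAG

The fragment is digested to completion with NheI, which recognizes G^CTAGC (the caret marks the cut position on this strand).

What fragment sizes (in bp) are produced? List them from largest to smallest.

The NheI site (GCTAGC) starts at position 18.
NheI cuts after the first base of each site, so after position 18.
Linear molecule, 1 cut → 2 fragments:
  1–18 → 18 bp
  19–178 → 160 bp
Sorted largest to smallest: 160, 18 bp.

160, 18 bp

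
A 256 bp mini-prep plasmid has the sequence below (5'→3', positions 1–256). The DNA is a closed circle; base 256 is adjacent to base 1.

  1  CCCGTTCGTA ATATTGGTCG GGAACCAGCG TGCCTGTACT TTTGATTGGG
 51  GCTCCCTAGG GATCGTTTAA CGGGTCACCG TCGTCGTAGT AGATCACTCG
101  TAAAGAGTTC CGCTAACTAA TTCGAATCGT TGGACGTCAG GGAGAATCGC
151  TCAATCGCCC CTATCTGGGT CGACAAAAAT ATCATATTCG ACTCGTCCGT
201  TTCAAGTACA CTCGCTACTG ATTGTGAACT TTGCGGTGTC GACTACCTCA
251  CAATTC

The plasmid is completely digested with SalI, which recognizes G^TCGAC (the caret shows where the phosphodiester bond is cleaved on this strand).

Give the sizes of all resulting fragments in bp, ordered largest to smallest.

SalI sites (GTCGAC) start at positions 169, 238.
SalI cuts after the first base of each site, so after positions 169, 238.
Circular molecule, 2 cuts → 2 fragments:
  170–238 → 69 bp
  239–256 then 1–169 → 18 + 169 = 187 bp
Sorted largest to smallest: 187, 69 bp.

187, 69 bp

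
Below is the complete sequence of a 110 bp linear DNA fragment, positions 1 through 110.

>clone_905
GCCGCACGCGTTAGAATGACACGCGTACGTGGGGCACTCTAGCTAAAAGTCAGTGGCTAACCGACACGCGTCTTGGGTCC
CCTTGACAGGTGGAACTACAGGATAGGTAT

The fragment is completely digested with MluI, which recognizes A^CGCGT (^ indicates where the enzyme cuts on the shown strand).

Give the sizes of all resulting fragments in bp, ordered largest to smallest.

45, 44, 15, 6 bp

MluI sites (ACGCGT) start at positions 6, 21, 66.
MluI cuts after the first base of each site, so after positions 6, 21, 66.
Linear molecule, 3 cuts → 4 fragments:
  1–6 → 6 bp
  7–21 → 15 bp
  22–66 → 45 bp
  67–110 → 44 bp
Sorted largest to smallest: 45, 44, 15, 6 bp.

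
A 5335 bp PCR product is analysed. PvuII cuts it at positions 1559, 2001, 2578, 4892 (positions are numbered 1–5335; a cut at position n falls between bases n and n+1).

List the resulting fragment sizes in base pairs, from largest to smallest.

2314, 1559, 577, 443, 442 bp

Linear molecule, 4 cuts → 5 fragments:
  1559 − 0 = 1559 bp
  2001 − 1559 = 442 bp
  2578 − 2001 = 577 bp
  4892 − 2578 = 2314 bp
  5335 − 4892 = 443 bp
Sorted largest to smallest: 2314, 1559, 577, 443, 442 bp.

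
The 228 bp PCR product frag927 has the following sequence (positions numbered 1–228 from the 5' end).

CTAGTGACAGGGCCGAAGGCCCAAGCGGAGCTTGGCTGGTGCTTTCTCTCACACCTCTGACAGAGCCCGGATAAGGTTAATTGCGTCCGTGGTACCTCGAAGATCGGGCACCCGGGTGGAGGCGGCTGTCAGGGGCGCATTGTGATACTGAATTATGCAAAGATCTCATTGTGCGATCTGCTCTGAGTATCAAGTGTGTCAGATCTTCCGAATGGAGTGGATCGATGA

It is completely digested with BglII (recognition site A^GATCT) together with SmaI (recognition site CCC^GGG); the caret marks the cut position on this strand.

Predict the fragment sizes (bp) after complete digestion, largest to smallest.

113, 48, 40, 27 bp

BglII sites (AGATCT) start at positions 161, 201.
BglII cuts after the first base of each site, so after positions 161, 201.
The SmaI site (CCCGGG) starts at position 111.
SmaI cuts after base 3 of each site, so after position 113.
Combined cut positions: 113, 161, 201.
Linear molecule, 3 cuts → 4 fragments:
  1–113 → 113 bp
  114–161 → 48 bp
  162–201 → 40 bp
  202–228 → 27 bp
Sorted largest to smallest: 113, 48, 40, 27 bp.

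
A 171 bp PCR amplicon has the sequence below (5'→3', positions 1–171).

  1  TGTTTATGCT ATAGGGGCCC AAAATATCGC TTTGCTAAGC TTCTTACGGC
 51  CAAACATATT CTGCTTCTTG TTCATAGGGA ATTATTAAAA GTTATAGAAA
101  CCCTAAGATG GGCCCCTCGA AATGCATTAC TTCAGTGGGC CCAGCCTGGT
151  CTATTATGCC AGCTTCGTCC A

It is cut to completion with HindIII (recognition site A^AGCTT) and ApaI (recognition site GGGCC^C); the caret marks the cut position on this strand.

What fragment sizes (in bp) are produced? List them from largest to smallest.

The HindIII site (AAGCTT) starts at position 37.
HindIII cuts after the first base of each site, so after position 37.
ApaI sites (GGGCCC) start at positions 15, 110, 137.
ApaI cuts after base 5 of each site (before the last base), so after positions 19, 114, 141.
Combined cut positions: 19, 37, 114, 141.
Linear molecule, 4 cuts → 5 fragments:
  1–19 → 19 bp
  20–37 → 18 bp
  38–114 → 77 bp
  115–141 → 27 bp
  142–171 → 30 bp
Sorted largest to smallest: 77, 30, 27, 19, 18 bp.

77, 30, 27, 19, 18 bp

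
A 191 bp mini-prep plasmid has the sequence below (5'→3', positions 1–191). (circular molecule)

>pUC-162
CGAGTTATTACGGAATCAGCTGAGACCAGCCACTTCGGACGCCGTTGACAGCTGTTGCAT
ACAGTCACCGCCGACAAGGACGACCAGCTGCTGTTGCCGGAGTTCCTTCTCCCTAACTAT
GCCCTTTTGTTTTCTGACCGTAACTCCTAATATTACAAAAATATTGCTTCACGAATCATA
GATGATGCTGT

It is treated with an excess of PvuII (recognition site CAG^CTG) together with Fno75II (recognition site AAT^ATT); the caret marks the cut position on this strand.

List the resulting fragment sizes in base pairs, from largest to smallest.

64, 48, 36, 32, 11 bp

PvuII sites (CAGCTG) start at positions 17, 49, 85.
PvuII cuts after base 3 of each site, so after positions 19, 51, 87.
Fno75II sites (AATATT) start at positions 149, 160.
Fno75II cuts after base 3 of each site, so after positions 151, 162.
Combined cut positions: 19, 51, 87, 151, 162.
Circular molecule, 5 cuts → 5 fragments:
  20–51 → 32 bp
  52–87 → 36 bp
  88–151 → 64 bp
  152–162 → 11 bp
  163–191 then 1–19 → 29 + 19 = 48 bp
Sorted largest to smallest: 64, 48, 36, 32, 11 bp.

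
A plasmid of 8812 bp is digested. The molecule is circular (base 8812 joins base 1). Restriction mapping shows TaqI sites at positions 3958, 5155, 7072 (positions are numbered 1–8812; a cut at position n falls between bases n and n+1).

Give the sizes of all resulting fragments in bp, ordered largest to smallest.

5698, 1917, 1197 bp

Circular molecule, 3 cuts → 3 fragments:
  5155 − 3958 = 1197 bp
  7072 − 5155 = 1917 bp
  wrap: 8812 − 7072 + 3958 = 5698 bp
Sorted largest to smallest: 5698, 1917, 1197 bp.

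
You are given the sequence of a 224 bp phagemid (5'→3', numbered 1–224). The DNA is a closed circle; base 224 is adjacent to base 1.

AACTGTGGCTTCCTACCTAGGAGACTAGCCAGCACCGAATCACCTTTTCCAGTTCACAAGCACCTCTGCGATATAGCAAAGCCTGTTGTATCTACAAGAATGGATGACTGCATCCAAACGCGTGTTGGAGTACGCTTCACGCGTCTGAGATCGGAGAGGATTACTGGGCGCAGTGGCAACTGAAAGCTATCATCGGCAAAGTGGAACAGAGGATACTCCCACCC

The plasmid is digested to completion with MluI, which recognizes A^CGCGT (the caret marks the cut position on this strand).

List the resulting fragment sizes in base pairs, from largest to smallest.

MluI sites (ACGCGT) start at positions 118, 139.
MluI cuts after the first base of each site, so after positions 118, 139.
Circular molecule, 2 cuts → 2 fragments:
  119–139 → 21 bp
  140–224 then 1–118 → 85 + 118 = 203 bp
Sorted largest to smallest: 203, 21 bp.

203, 21 bp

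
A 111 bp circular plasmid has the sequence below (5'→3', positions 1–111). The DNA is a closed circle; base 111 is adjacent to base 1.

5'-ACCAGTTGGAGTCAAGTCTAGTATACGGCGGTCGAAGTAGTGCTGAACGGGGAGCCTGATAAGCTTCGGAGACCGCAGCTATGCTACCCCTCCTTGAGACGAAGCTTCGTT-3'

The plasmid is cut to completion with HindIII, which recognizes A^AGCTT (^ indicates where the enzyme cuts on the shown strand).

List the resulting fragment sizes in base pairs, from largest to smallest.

HindIII sites (AAGCTT) start at positions 61, 102.
HindIII cuts after the first base of each site, so after positions 61, 102.
Circular molecule, 2 cuts → 2 fragments:
  62–102 → 41 bp
  103–111 then 1–61 → 9 + 61 = 70 bp
Sorted largest to smallest: 70, 41 bp.

70, 41 bp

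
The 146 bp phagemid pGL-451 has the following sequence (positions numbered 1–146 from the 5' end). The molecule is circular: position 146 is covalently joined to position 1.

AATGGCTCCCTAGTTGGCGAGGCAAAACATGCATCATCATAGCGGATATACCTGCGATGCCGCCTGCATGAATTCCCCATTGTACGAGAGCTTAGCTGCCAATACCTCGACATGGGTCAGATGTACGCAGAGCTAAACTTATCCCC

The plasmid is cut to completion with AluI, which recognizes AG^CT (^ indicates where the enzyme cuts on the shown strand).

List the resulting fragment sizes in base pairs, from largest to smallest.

104, 37, 5 bp

AluI sites (AGCT) start at positions 89, 94, 131.
AluI cuts after base 2 of each site, so after positions 90, 95, 132.
Circular molecule, 3 cuts → 3 fragments:
  91–95 → 5 bp
  96–132 → 37 bp
  133–146 then 1–90 → 14 + 90 = 104 bp
Sorted largest to smallest: 104, 37, 5 bp.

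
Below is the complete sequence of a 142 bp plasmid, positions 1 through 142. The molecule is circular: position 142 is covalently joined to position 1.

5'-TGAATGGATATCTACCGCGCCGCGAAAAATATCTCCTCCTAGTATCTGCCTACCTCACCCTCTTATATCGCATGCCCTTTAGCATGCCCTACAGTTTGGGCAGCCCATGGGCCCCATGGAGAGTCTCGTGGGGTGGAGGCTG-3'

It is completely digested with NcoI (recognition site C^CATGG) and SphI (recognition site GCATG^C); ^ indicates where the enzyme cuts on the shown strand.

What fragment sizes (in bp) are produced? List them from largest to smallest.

102, 19, 12, 9 bp

NcoI sites (CCATGG) start at positions 105, 114.
NcoI cuts after the first base of each site, so after positions 105, 114.
SphI sites (GCATGC) start at positions 70, 82.
SphI cuts after base 5 of each site (before the last base), so after positions 74, 86.
Combined cut positions: 74, 86, 105, 114.
Circular molecule, 4 cuts → 4 fragments:
  75–86 → 12 bp
  87–105 → 19 bp
  106–114 → 9 bp
  115–142 then 1–74 → 28 + 74 = 102 bp
Sorted largest to smallest: 102, 19, 12, 9 bp.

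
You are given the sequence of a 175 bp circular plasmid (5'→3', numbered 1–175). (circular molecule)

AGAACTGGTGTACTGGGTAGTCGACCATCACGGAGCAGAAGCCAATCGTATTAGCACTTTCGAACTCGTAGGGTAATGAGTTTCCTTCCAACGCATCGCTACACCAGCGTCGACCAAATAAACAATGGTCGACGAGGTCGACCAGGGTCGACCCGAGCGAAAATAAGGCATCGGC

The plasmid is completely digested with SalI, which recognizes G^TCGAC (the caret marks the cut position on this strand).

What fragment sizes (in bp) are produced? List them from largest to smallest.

89, 48, 19, 10, 9 bp

SalI sites (GTCGAC) start at positions 20, 109, 128, 137, 147.
SalI cuts after the first base of each site, so after positions 20, 109, 128, 137, 147.
Circular molecule, 5 cuts → 5 fragments:
  21–109 → 89 bp
  110–128 → 19 bp
  129–137 → 9 bp
  138–147 → 10 bp
  148–175 then 1–20 → 28 + 20 = 48 bp
Sorted largest to smallest: 89, 48, 19, 10, 9 bp.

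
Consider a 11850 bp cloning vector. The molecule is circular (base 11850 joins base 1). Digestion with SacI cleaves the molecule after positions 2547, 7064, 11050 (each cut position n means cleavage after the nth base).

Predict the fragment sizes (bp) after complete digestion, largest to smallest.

Circular molecule, 3 cuts → 3 fragments:
  7064 − 2547 = 4517 bp
  11050 − 7064 = 3986 bp
  wrap: 11850 − 11050 + 2547 = 3347 bp
Sorted largest to smallest: 4517, 3986, 3347 bp.

4517, 3986, 3347 bp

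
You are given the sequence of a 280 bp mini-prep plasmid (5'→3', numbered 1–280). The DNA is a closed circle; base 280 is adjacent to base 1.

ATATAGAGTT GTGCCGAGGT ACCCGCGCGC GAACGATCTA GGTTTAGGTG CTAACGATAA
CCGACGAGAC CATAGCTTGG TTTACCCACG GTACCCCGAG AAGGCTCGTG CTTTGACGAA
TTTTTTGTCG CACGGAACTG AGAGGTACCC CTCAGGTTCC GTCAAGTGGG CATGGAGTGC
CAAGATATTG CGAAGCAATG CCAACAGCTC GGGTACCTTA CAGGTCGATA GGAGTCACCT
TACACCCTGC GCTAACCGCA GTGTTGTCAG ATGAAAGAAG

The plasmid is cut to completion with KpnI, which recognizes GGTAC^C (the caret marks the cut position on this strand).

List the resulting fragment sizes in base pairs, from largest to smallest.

86, 72, 68, 54 bp

KpnI sites (GGTACC) start at positions 18, 90, 144, 212.
KpnI cuts after base 5 of each site (before the last base), so after positions 22, 94, 148, 216.
Circular molecule, 4 cuts → 4 fragments:
  23–94 → 72 bp
  95–148 → 54 bp
  149–216 → 68 bp
  217–280 then 1–22 → 64 + 22 = 86 bp
Sorted largest to smallest: 86, 72, 68, 54 bp.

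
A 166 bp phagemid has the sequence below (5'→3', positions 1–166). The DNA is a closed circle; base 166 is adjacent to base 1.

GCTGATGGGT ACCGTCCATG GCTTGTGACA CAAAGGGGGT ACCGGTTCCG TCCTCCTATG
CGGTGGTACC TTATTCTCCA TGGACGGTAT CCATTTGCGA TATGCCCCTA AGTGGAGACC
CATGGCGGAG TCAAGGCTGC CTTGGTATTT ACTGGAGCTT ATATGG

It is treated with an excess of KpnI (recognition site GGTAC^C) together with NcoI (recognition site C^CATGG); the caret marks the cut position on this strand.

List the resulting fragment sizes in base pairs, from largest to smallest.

58, 42, 27, 26, 9, 4 bp

KpnI sites (GGTACC) start at positions 8, 38, 65.
KpnI cuts after base 5 of each site (before the last base), so after positions 12, 42, 69.
NcoI sites (CCATGG) start at positions 16, 78, 120.
NcoI cuts after the first base of each site, so after positions 16, 78, 120.
Combined cut positions: 12, 16, 42, 69, 78, 120.
Circular molecule, 6 cuts → 6 fragments:
  13–16 → 4 bp
  17–42 → 26 bp
  43–69 → 27 bp
  70–78 → 9 bp
  79–120 → 42 bp
  121–166 then 1–12 → 46 + 12 = 58 bp
Sorted largest to smallest: 58, 42, 27, 26, 9, 4 bp.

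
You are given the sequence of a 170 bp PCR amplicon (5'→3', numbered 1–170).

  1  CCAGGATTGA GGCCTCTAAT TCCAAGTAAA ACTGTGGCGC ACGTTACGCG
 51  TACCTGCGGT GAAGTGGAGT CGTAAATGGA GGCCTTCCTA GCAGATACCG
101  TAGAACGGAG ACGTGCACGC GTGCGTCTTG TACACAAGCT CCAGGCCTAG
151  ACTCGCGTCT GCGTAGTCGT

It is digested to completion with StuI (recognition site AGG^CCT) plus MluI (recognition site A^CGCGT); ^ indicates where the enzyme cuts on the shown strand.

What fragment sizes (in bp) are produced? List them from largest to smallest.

StuI sites (AGGCCT) start at positions 10, 80, 143.
StuI cuts after base 3 of each site, so after positions 12, 82, 145.
MluI sites (ACGCGT) start at positions 46, 117.
MluI cuts after the first base of each site, so after positions 46, 117.
Combined cut positions: 12, 46, 82, 117, 145.
Linear molecule, 5 cuts → 6 fragments:
  1–12 → 12 bp
  13–46 → 34 bp
  47–82 → 36 bp
  83–117 → 35 bp
  118–145 → 28 bp
  146–170 → 25 bp
Sorted largest to smallest: 36, 35, 34, 28, 25, 12 bp.

36, 35, 34, 28, 25, 12 bp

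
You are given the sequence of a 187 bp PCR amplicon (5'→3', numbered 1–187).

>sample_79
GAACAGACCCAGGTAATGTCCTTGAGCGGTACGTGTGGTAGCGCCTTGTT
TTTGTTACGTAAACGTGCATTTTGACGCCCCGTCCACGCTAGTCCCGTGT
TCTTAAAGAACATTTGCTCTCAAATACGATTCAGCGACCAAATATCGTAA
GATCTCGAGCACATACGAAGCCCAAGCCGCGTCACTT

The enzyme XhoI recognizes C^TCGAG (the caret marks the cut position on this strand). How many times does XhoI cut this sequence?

CTCGAG occurs starting at position 154.
XhoI cuts at 1 site.

1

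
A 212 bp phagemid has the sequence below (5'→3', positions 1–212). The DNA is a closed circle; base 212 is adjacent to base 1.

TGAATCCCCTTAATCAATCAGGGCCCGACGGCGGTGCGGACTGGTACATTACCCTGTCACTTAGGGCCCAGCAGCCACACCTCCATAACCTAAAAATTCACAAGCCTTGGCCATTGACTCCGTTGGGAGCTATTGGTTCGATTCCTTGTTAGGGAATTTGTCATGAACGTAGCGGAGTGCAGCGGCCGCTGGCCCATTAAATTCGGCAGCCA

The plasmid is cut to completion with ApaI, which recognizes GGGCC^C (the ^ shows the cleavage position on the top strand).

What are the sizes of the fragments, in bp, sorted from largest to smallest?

169, 43 bp

ApaI sites (GGGCCC) start at positions 21, 64.
ApaI cuts after base 5 of each site (before the last base), so after positions 25, 68.
Circular molecule, 2 cuts → 2 fragments:
  26–68 → 43 bp
  69–212 then 1–25 → 144 + 25 = 169 bp
Sorted largest to smallest: 169, 43 bp.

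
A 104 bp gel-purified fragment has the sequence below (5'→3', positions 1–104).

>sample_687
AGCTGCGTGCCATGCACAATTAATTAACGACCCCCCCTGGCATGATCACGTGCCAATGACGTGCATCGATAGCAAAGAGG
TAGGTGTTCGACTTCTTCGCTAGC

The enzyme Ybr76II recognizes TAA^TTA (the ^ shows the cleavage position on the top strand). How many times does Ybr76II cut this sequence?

1

TAATTA occurs starting at position 21.
Ybr76II cuts at 1 site.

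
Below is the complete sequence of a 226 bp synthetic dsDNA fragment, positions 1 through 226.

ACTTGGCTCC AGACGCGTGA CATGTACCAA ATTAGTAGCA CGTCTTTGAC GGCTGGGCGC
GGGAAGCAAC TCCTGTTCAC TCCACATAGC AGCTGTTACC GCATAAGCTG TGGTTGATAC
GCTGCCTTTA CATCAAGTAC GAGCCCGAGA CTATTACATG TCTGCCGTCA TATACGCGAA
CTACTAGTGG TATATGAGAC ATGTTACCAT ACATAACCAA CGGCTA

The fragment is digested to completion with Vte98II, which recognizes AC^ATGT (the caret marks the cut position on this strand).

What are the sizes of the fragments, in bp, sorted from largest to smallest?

136, 43, 26, 21 bp

Vte98II sites (ACATGT) start at positions 20, 156, 199.
Vte98II cuts after base 2 of each site, so after positions 21, 157, 200.
Linear molecule, 3 cuts → 4 fragments:
  1–21 → 21 bp
  22–157 → 136 bp
  158–200 → 43 bp
  201–226 → 26 bp
Sorted largest to smallest: 136, 43, 26, 21 bp.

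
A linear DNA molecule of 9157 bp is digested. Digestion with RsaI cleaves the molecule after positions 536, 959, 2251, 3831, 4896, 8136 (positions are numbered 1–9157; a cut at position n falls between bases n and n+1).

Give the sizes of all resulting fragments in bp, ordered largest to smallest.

3240, 1580, 1292, 1065, 1021, 536, 423 bp

Linear molecule, 6 cuts → 7 fragments:
  536 − 0 = 536 bp
  959 − 536 = 423 bp
  2251 − 959 = 1292 bp
  3831 − 2251 = 1580 bp
  4896 − 3831 = 1065 bp
  8136 − 4896 = 3240 bp
  9157 − 8136 = 1021 bp
Sorted largest to smallest: 3240, 1580, 1292, 1065, 1021, 536, 423 bp.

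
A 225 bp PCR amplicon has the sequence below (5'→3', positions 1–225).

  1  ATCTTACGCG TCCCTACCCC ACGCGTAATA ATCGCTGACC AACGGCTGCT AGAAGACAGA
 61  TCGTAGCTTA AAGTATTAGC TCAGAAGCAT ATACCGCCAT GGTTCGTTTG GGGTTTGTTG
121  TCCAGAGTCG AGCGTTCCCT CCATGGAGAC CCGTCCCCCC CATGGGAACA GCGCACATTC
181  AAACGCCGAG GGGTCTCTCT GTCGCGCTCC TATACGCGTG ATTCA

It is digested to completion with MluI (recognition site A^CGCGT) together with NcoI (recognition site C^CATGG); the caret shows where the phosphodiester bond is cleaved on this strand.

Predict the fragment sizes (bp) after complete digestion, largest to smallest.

MluI sites (ACGCGT) start at positions 6, 21, 214.
MluI cuts after the first base of each site, so after positions 6, 21, 214.
NcoI sites (CCATGG) start at positions 97, 141, 160.
NcoI cuts after the first base of each site, so after positions 97, 141, 160.
Combined cut positions: 6, 21, 97, 141, 160, 214.
Linear molecule, 6 cuts → 7 fragments:
  1–6 → 6 bp
  7–21 → 15 bp
  22–97 → 76 bp
  98–141 → 44 bp
  142–160 → 19 bp
  161–214 → 54 bp
  215–225 → 11 bp
Sorted largest to smallest: 76, 54, 44, 19, 15, 11, 6 bp.

76, 54, 44, 19, 15, 11, 6 bp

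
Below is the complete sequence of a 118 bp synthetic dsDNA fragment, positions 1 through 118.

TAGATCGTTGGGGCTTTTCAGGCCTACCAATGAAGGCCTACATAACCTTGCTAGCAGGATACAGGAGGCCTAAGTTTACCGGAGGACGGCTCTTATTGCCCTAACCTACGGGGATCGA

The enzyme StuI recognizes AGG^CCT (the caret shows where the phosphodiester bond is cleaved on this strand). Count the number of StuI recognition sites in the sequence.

AGGCCT occurs starting at positions 20, 34, 66.
StuI cuts at 3 sites.

3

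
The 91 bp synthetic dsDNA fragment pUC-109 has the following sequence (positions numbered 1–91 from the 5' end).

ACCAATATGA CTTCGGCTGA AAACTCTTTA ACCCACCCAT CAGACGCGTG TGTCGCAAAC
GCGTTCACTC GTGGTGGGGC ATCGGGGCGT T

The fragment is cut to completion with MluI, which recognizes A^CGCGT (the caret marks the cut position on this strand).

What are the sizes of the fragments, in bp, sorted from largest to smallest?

MluI sites (ACGCGT) start at positions 44, 59.
MluI cuts after the first base of each site, so after positions 44, 59.
Linear molecule, 2 cuts → 3 fragments:
  1–44 → 44 bp
  45–59 → 15 bp
  60–91 → 32 bp
Sorted largest to smallest: 44, 32, 15 bp.

44, 32, 15 bp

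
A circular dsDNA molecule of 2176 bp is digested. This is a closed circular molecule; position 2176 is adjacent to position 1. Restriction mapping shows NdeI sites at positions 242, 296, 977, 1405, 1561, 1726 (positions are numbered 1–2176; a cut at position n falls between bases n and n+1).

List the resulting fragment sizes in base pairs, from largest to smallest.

692, 681, 428, 165, 156, 54 bp

Circular molecule, 6 cuts → 6 fragments:
  296 − 242 = 54 bp
  977 − 296 = 681 bp
  1405 − 977 = 428 bp
  1561 − 1405 = 156 bp
  1726 − 1561 = 165 bp
  wrap: 2176 − 1726 + 242 = 692 bp
Sorted largest to smallest: 692, 681, 428, 165, 156, 54 bp.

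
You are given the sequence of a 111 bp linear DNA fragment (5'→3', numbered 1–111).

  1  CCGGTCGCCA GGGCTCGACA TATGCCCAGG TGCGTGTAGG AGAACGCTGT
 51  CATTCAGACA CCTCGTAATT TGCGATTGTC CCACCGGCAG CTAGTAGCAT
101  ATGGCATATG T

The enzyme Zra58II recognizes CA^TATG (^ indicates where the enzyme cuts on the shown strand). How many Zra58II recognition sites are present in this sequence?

3

CATATG occurs starting at positions 19, 98, 105.
Zra58II cuts at 3 sites.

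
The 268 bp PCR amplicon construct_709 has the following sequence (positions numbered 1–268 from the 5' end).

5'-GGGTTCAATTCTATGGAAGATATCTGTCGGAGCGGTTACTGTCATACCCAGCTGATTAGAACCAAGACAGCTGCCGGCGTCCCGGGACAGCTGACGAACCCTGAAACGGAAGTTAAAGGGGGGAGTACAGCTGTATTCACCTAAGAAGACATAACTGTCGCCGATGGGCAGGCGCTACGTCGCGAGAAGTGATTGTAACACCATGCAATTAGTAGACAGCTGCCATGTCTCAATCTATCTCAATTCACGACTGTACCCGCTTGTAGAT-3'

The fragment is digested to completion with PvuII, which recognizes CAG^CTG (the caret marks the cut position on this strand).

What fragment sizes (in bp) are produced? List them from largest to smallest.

89, 51, 49, 40, 20, 19 bp

PvuII sites (CAGCTG) start at positions 49, 68, 88, 128, 217.
PvuII cuts after base 3 of each site, so after positions 51, 70, 90, 130, 219.
Linear molecule, 5 cuts → 6 fragments:
  1–51 → 51 bp
  52–70 → 19 bp
  71–90 → 20 bp
  91–130 → 40 bp
  131–219 → 89 bp
  220–268 → 49 bp
Sorted largest to smallest: 89, 51, 49, 40, 20, 19 bp.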